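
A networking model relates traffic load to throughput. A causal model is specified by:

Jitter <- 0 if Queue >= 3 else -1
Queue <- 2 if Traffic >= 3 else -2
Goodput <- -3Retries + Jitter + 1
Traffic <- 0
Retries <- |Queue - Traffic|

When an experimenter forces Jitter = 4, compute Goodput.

Intervening sets Jitter = 4 and removes its equation (Jitter <- 0 if Queue >= 3 else -1).
Queue = 2 if Traffic >= 3 else -2  [with Traffic=0]  = -2
Retries = |Queue - Traffic|  [with Queue=-2, Traffic=0]  = 2
Goodput = -3Retries + Jitter + 1  [with Retries=2, Jitter=4]  = -1

-1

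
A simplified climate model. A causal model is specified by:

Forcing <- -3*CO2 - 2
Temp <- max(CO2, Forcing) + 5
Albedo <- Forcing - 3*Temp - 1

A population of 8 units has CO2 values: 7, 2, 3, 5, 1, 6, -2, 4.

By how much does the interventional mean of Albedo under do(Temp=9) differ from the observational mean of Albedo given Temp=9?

-6.75

The intervention sets Temp=9 in all 8 units regardless of CO2. Recomputing Albedo per unit gives -51, -36, -39, -45, -33, -48, -24, -42; average -39.75.
Conditioning on Temp=9 selects the 2 unit(s) with CO2 ∈ {-2, 4}. Their Albedo values: -24, -42. Mean = -33.
Difference = -39.75 − (-33) = -6.75.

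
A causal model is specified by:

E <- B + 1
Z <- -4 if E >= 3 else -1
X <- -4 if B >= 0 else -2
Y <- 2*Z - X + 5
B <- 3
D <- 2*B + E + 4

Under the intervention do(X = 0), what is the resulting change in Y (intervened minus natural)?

The intervention breaks the incoming arrows to X: X <- -4 if B >= 0 else -2 no longer applies, and X = 0.
E = B + 1  [with B=3]  = 4
Z = -4 if E >= 3 else -1  [with E=4]  = -4
Y = 2*Z - X + 5  [with Z=-4, X=0]  = -3
Without intervention: E = B + 1  [with B=3]  = 4; Z = -4 if E >= 3 else -1  [with E=4]  = -4; X = -4 if B >= 0 else -2  [with B=3]  = -4; Y = 2*Z - X + 5  [with Z=-4, X=-4]  = 1.
Change = -3 − 1 = -4.

-4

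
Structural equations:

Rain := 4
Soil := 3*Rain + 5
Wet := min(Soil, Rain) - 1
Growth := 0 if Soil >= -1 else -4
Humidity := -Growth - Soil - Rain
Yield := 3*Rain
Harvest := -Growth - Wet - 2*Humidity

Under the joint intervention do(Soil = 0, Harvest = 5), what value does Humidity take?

Setting Soil = 0, Harvest = 5 by intervention discards those variables' equations.
Growth = 0 if Soil >= -1 else -4  [with Soil=0]  = 0
Humidity = -Growth - Soil - Rain  [with Growth=0, Soil=0, Rain=4]  = -4

-4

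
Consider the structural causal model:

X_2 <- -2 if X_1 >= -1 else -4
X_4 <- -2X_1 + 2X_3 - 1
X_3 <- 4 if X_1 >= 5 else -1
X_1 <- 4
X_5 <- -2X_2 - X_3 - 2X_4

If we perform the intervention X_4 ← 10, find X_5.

Intervening sets X_4 = 10 and removes its equation (X_4 <- -2X_1 + 2X_3 - 1).
X_2 = -2 if X_1 >= -1 else -4  [with X_1=4]  = -2
X_3 = 4 if X_1 >= 5 else -1  [with X_1=4]  = -1
X_5 = -2X_2 - X_3 - 2X_4  [with X_2=-2, X_3=-1, X_4=10]  = -15

-15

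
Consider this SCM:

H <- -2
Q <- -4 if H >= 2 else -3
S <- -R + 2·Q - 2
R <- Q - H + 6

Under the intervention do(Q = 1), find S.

Under do(Q=1), the mechanism Q <- -4 if H >= 2 else -3 is discarded; Q is fixed at 1.
R = Q - H + 6  [with Q=1, H=-2]  = 9
S = -R + 2·Q - 2  [with R=9, Q=1]  = -9

-9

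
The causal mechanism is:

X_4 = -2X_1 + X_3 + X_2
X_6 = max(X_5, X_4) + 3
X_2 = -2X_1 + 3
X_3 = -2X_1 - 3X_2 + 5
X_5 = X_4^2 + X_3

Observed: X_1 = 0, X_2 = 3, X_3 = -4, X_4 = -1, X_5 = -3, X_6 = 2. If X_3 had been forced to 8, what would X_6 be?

132

The intervention breaks the incoming arrows to X_3: X_3 = -2X_1 - 3X_2 + 5 no longer applies, and X_3 = 8.
X_2 = -2X_1 + 3  [with X_1=0]  = 3
X_4 = -2X_1 + X_3 + X_2  [with X_1=0, X_3=8, X_2=3]  = 11
X_5 = X_4^2 + X_3  [with X_4=11, X_3=8]  = 129
X_6 = max(X_5, X_4) + 3  [with X_5=129, X_4=11]  = 132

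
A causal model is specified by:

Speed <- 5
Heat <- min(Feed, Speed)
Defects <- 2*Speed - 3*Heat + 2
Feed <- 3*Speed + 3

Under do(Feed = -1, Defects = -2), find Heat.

-1

The joint intervention fixes Feed = -1, Defects = -2, removing each variable's own equation.
Heat = min(Feed, Speed)  [with Feed=-1, Speed=5]  = -1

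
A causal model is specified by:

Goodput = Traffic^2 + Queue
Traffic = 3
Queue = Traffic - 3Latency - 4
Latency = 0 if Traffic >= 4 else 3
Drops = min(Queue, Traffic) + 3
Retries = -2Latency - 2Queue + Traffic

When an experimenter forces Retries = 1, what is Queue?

do(Retries=1) replaces the equation Retries = -2Latency - 2Queue + Traffic with the constant Retries = 1.
Queue is not downstream of the intervention, so its value is determined by the original equations.
Latency = 0 if Traffic >= 4 else 3  [with Traffic=3]  = 3
Queue = Traffic - 3Latency - 4  [with Traffic=3, Latency=3]  = -10

-10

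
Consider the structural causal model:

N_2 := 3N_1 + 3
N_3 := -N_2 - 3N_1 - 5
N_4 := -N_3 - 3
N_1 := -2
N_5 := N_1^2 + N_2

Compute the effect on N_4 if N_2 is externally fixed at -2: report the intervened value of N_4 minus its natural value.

1

Under do(N_2=-2), the mechanism N_2 := 3N_1 + 3 is discarded; N_2 is fixed at -2.
N_3 = -N_2 - 3N_1 - 5  [with N_2=-2, N_1=-2]  = 3
N_4 = -N_3 - 3  [with N_3=3]  = -6
Without intervention: N_2 = 3N_1 + 3  [with N_1=-2]  = -3; N_3 = -N_2 - 3N_1 - 5  [with N_2=-3, N_1=-2]  = 4; N_4 = -N_3 - 3  [with N_3=4]  = -7.
Change = -6 − (-7) = 1.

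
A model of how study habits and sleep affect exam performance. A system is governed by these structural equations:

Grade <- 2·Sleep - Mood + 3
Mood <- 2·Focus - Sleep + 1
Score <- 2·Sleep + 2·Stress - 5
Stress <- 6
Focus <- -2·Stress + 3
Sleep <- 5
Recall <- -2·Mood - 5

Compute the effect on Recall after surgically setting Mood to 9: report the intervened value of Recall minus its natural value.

The intervention breaks the incoming arrows to Mood: Mood <- 2·Focus - Sleep + 1 no longer applies, and Mood = 9.
Recall = -2·Mood - 5  [with Mood=9]  = -23
Without intervention: Focus = -2·Stress + 3  [with Stress=6]  = -9; Mood = 2·Focus - Sleep + 1  [with Focus=-9, Sleep=5]  = -22; Recall = -2·Mood - 5  [with Mood=-22]  = 39.
Change = -23 − 39 = -62.

-62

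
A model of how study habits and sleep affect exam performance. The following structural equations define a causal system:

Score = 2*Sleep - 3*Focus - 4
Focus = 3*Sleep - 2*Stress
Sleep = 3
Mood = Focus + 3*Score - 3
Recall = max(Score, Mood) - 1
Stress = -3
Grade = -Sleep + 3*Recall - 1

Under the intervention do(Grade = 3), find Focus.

15

Intervening sets Grade = 3 and removes its equation (Grade = -Sleep + 3*Recall - 1).
Focus is not downstream of the intervention, so its value is determined by the original equations.
Focus = 3*Sleep - 2*Stress  [with Sleep=3, Stress=-3]  = 15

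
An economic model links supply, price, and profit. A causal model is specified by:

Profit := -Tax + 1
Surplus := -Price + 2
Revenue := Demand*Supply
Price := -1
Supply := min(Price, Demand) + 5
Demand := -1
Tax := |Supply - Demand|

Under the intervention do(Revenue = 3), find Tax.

5

Intervening sets Revenue = 3 and removes its equation (Revenue := Demand*Supply).
No directed path runs from Revenue to Tax, so Tax keeps its natural value.
Supply = min(Price, Demand) + 5  [with Price=-1, Demand=-1]  = 4
Tax = |Supply - Demand|  [with Supply=4, Demand=-1]  = 5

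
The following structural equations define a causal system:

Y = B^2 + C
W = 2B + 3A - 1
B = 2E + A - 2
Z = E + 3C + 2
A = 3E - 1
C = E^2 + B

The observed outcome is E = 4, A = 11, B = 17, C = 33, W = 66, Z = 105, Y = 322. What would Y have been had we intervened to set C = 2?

The intervention breaks the incoming arrows to C: C = E^2 + B no longer applies, and C = 2.
A = 3E - 1  [with E=4]  = 11
B = 2E + A - 2  [with E=4, A=11]  = 17
Y = B^2 + C  [with B=17, C=2]  = 291

291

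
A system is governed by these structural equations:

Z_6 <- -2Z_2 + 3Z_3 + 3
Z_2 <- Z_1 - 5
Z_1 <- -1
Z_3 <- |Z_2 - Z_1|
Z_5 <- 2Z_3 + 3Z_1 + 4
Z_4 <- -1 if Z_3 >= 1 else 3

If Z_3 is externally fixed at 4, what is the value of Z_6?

27

The intervention breaks the incoming arrows to Z_3: Z_3 <- |Z_2 - Z_1| no longer applies, and Z_3 = 4.
Z_2 = Z_1 - 5  [with Z_1=-1]  = -6
Z_6 = -2Z_2 + 3Z_3 + 3  [with Z_2=-6, Z_3=4]  = 27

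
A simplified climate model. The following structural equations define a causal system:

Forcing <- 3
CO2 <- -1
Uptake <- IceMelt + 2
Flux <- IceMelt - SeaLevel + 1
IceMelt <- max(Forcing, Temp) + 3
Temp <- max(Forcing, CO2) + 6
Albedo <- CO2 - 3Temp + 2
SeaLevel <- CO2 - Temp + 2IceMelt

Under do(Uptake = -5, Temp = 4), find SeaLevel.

9

The joint intervention fixes Uptake = -5, Temp = 4, removing each variable's own equation.
IceMelt = max(Forcing, Temp) + 3  [with Forcing=3, Temp=4]  = 7
SeaLevel = CO2 - Temp + 2IceMelt  [with CO2=-1, Temp=4, IceMelt=7]  = 9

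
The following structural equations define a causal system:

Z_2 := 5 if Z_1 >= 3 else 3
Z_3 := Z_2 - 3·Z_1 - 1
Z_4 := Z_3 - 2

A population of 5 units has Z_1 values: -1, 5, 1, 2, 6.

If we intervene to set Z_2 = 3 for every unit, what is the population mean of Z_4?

-7.8

do(Z_2=3) breaks Z_2's dependence on Z_1. With Z_2=3 fixed, Z_4 across the units is 3, -15, -3, -6, -18, mean -7.8.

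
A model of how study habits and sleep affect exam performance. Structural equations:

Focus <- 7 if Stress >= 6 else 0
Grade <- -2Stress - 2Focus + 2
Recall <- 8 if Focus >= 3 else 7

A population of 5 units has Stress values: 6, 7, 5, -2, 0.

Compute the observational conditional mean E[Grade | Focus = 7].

-25

Observing Focus=7 restricts to units where Focus's equation naturally yields 7: Stress ∈ {6, 7}. In that subpopulation Grade = -24, -26, mean -25.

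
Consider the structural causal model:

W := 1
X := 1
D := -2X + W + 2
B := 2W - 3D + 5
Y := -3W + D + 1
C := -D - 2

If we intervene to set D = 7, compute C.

The intervention breaks the incoming arrows to D: D := -2X + W + 2 no longer applies, and D = 7.
C = -D - 2  [with D=7]  = -9

-9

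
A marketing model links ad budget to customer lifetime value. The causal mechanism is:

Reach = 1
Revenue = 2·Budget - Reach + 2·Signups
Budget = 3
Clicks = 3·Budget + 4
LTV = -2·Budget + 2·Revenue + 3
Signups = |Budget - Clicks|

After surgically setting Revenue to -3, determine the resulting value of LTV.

-9

The intervention breaks the incoming arrows to Revenue: Revenue = 2·Budget - Reach + 2·Signups no longer applies, and Revenue = -3.
LTV = -2·Budget + 2·Revenue + 3  [with Budget=3, Revenue=-3]  = -9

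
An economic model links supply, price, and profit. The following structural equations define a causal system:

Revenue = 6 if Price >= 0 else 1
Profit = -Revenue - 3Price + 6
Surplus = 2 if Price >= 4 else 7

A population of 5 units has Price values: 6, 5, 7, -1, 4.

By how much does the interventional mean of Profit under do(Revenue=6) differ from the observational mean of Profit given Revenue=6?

The intervention sets Revenue=6 in all 5 units regardless of Price. Recomputing Profit per unit gives -18, -15, -21, 3, -12; average -12.6.
Conditioning on Revenue=6 selects the 4 unit(s) with Price ∈ {6, 5, 7, 4}. Their Profit values: -18, -15, -21, -12. Mean = -16.5.
Difference = -12.6 − (-16.5) = 3.9.

3.9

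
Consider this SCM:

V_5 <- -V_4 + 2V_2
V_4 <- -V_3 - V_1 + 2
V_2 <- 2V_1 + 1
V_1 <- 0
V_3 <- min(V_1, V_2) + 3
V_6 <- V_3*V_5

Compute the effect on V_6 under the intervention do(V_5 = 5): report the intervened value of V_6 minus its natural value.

The intervention breaks the incoming arrows to V_5: V_5 <- -V_4 + 2V_2 no longer applies, and V_5 = 5.
V_2 = 2V_1 + 1  [with V_1=0]  = 1
V_3 = min(V_1, V_2) + 3  [with V_1=0, V_2=1]  = 3
V_6 = V_3*V_5  [with V_3=3, V_5=5]  = 15
Without intervention: V_2 = 2V_1 + 1  [with V_1=0]  = 1; V_3 = min(V_1, V_2) + 3  [with V_1=0, V_2=1]  = 3; V_4 = -V_3 - V_1 + 2  [with V_3=3, V_1=0]  = -1; V_5 = -V_4 + 2V_2  [with V_4=-1, V_2=1]  = 3; V_6 = V_3*V_5  [with V_3=3, V_5=3]  = 9.
Change = 15 − 9 = 6.

6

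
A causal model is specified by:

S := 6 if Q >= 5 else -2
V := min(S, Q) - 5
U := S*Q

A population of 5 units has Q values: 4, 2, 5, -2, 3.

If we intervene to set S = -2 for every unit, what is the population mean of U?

The intervention sets S=-2 in all 5 units regardless of Q. Recomputing U per unit gives -8, -4, -10, 4, -6; average -4.8.

-4.8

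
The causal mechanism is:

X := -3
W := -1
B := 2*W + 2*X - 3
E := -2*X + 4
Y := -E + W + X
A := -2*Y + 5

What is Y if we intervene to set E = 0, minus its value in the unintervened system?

10

Intervening sets E = 0 and removes its equation (E := -2*X + 4).
Y = -E + W + X  [with E=0, W=-1, X=-3]  = -4
Without intervention: E = -2*X + 4  [with X=-3]  = 10; Y = -E + W + X  [with E=10, W=-1, X=-3]  = -14.
Change = -4 − (-14) = 10.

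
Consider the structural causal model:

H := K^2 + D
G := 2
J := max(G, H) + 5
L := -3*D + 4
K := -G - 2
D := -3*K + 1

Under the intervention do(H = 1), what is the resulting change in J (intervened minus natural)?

Intervening sets H = 1 and removes its equation (H := K^2 + D).
J = max(G, H) + 5  [with G=2, H=1]  = 7
Without intervention: K = -G - 2  [with G=2]  = -4; D = -3*K + 1  [with K=-4]  = 13; H = K^2 + D  [with K=-4, D=13]  = 29; J = max(G, H) + 5  [with G=2, H=29]  = 34.
Change = 7 − 34 = -27.

-27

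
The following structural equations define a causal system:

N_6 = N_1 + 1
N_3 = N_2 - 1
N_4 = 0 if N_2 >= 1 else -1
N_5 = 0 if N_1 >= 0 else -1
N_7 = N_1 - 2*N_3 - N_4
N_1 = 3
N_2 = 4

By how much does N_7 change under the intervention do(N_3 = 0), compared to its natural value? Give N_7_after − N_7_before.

6

The intervention breaks the incoming arrows to N_3: N_3 = N_2 - 1 no longer applies, and N_3 = 0.
N_4 = 0 if N_2 >= 1 else -1  [with N_2=4]  = 0
N_7 = N_1 - 2*N_3 - N_4  [with N_1=3, N_3=0, N_4=0]  = 3
Without intervention: N_3 = N_2 - 1  [with N_2=4]  = 3; N_4 = 0 if N_2 >= 1 else -1  [with N_2=4]  = 0; N_7 = N_1 - 2*N_3 - N_4  [with N_1=3, N_3=3, N_4=0]  = -3.
Change = 3 − (-3) = 6.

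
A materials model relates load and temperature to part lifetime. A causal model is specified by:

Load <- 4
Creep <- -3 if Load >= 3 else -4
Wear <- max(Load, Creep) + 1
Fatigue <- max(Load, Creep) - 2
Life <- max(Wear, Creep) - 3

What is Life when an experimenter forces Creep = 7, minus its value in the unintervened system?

do(Creep=7) replaces the equation Creep <- -3 if Load >= 3 else -4 with the constant Creep = 7.
Wear = max(Load, Creep) + 1  [with Load=4, Creep=7]  = 8
Life = max(Wear, Creep) - 3  [with Wear=8, Creep=7]  = 5
Without intervention: Creep = -3 if Load >= 3 else -4  [with Load=4]  = -3; Wear = max(Load, Creep) + 1  [with Load=4, Creep=-3]  = 5; Life = max(Wear, Creep) - 3  [with Wear=5, Creep=-3]  = 2.
Change = 5 − 2 = 3.

3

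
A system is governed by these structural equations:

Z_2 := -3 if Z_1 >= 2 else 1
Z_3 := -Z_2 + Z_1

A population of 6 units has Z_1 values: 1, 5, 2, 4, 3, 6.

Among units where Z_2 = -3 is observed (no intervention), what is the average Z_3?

7

E[Z_3|Z_2=-3] averages over only the 5 units with Z_2=-3 (Z_1 = 5, 2, 4, 3, 6): Z_3 = 8, 5, 7, 6, 9, mean 7.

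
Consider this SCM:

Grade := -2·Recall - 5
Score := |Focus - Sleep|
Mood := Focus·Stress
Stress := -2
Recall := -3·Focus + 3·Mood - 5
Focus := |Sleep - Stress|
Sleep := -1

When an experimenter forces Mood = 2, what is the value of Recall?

-2

The intervention breaks the incoming arrows to Mood: Mood := Focus·Stress no longer applies, and Mood = 2.
Focus = |Sleep - Stress|  [with Sleep=-1, Stress=-2]  = 1
Recall = -3·Focus + 3·Mood - 5  [with Focus=1, Mood=2]  = -2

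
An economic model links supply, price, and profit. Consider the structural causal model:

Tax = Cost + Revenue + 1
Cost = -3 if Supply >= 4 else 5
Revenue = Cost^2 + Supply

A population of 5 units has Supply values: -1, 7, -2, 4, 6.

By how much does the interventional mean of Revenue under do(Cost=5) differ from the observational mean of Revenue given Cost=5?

Under do(Cost=5), Cost's equation is replaced by Cost=5 for every unit. Per-unit Revenue: 24, 32, 23, 29, 31. Mean = 27.8.
Observing Cost=5 restricts to units where Cost's equation naturally yields 5: Supply ∈ {-1, -2}. In that subpopulation Revenue = 24, 23, mean 23.5.
Difference = 27.8 − 23.5 = 4.3.

4.3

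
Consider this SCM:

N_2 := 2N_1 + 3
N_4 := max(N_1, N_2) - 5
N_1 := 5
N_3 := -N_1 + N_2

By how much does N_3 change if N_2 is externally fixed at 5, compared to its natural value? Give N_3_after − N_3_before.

The intervention breaks the incoming arrows to N_2: N_2 := 2N_1 + 3 no longer applies, and N_2 = 5.
N_3 = -N_1 + N_2  [with N_1=5, N_2=5]  = 0
Without intervention: N_2 = 2N_1 + 3  [with N_1=5]  = 13; N_3 = -N_1 + N_2  [with N_1=5, N_2=13]  = 8.
Change = 0 − 8 = -8.

-8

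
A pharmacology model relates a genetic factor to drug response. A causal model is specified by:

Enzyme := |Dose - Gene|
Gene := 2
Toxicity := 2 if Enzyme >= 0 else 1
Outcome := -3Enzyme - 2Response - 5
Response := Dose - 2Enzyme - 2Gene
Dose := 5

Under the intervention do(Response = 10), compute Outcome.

Under do(Response=10), the mechanism Response := Dose - 2Enzyme - 2Gene is discarded; Response is fixed at 10.
Enzyme = |Dose - Gene|  [with Dose=5, Gene=2]  = 3
Outcome = -3Enzyme - 2Response - 5  [with Enzyme=3, Response=10]  = -34

-34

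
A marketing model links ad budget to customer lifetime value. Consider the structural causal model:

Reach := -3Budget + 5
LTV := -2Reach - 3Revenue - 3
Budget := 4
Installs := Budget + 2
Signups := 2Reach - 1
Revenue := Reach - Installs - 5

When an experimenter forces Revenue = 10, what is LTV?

-19

The intervention breaks the incoming arrows to Revenue: Revenue := Reach - Installs - 5 no longer applies, and Revenue = 10.
Reach = -3Budget + 5  [with Budget=4]  = -7
LTV = -2Reach - 3Revenue - 3  [with Reach=-7, Revenue=10]  = -19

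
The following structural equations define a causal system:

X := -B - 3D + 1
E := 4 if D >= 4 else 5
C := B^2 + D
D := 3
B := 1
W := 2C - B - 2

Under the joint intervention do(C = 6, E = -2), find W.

The joint intervention fixes C = 6, E = -2, removing each variable's own equation.
W = 2C - B - 2  [with C=6, B=1]  = 9

9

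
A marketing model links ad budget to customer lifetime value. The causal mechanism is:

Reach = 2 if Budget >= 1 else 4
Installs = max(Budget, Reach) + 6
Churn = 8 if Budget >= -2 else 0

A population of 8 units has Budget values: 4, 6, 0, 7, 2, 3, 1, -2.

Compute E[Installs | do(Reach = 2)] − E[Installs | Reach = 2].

Under do(Reach=2), Reach's equation is replaced by Reach=2 for every unit. Per-unit Installs: 10, 12, 8, 13, 8, 9, 8, 8. Mean = 9.5.
E[Installs|Reach=2] averages over only the 6 units with Reach=2 (Budget = 4, 6, 7, 2, 3, 1): Installs = 10, 12, 13, 8, 9, 8, mean 10.
Difference = 9.5 − 10 = -0.5.

-0.5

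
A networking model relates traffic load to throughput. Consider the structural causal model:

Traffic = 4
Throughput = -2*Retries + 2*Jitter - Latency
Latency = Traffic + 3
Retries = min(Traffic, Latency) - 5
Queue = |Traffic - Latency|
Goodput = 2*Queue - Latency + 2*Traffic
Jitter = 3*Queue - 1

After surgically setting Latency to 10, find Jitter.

17

do(Latency=10) replaces the equation Latency = Traffic + 3 with the constant Latency = 10.
Queue = |Traffic - Latency|  [with Traffic=4, Latency=10]  = 6
Jitter = 3*Queue - 1  [with Queue=6]  = 17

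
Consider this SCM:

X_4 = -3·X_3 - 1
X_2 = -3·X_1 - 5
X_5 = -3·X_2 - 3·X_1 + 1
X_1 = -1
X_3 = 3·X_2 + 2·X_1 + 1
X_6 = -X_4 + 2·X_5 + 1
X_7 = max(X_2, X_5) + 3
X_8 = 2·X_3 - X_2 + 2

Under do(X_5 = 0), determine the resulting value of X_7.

3

Under do(X_5=0), the mechanism X_5 = -3·X_2 - 3·X_1 + 1 is discarded; X_5 is fixed at 0.
X_2 = -3·X_1 - 5  [with X_1=-1]  = -2
X_7 = max(X_2, X_5) + 3  [with X_2=-2, X_5=0]  = 3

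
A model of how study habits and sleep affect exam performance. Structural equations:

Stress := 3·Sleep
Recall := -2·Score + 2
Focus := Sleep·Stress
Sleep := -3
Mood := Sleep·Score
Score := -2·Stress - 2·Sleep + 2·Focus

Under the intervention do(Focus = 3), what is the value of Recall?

-58

The intervention breaks the incoming arrows to Focus: Focus := Sleep·Stress no longer applies, and Focus = 3.
Stress = 3·Sleep  [with Sleep=-3]  = -9
Score = -2·Stress - 2·Sleep + 2·Focus  [with Stress=-9, Sleep=-3, Focus=3]  = 30
Recall = -2·Score + 2  [with Score=30]  = -58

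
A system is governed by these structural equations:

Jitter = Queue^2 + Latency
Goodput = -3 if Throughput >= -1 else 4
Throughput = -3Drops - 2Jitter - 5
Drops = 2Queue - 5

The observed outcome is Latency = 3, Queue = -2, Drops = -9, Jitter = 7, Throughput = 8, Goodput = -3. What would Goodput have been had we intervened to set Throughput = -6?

4

The intervention breaks the incoming arrows to Throughput: Throughput = -3Drops - 2Jitter - 5 no longer applies, and Throughput = -6.
Goodput = -3 if Throughput >= -1 else 4  [with Throughput=-6]  = 4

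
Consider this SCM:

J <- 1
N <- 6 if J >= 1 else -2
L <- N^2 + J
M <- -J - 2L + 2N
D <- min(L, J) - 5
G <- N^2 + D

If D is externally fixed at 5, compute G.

The intervention breaks the incoming arrows to D: D <- min(L, J) - 5 no longer applies, and D = 5.
N = 6 if J >= 1 else -2  [with J=1]  = 6
G = N^2 + D  [with N=6, D=5]  = 41

41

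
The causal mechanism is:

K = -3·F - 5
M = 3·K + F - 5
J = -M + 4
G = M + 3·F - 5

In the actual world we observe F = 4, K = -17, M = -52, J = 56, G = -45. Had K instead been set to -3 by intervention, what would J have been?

Under do(K=-3), the mechanism K = -3·F - 5 is discarded; K is fixed at -3.
M = 3·K + F - 5  [with K=-3, F=4]  = -10
J = -M + 4  [with M=-10]  = 14

14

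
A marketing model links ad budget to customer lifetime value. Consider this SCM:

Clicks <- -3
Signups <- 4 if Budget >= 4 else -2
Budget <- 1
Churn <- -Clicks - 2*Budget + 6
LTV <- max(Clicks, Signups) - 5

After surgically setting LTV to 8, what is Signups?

-2

do(LTV=8) replaces the equation LTV <- max(Clicks, Signups) - 5 with the constant LTV = 8.
Signups is not downstream of the intervention, so its value is determined by the original equations.
Signups = 4 if Budget >= 4 else -2  [with Budget=1]  = -2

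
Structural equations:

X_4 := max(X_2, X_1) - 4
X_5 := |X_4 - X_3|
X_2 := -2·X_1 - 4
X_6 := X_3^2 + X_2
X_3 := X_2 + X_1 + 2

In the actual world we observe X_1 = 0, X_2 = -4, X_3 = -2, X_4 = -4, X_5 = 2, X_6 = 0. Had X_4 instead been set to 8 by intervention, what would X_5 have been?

Intervening sets X_4 = 8 and removes its equation (X_4 := max(X_2, X_1) - 4).
X_2 = -2·X_1 - 4  [with X_1=0]  = -4
X_3 = X_2 + X_1 + 2  [with X_2=-4, X_1=0]  = -2
X_5 = |X_4 - X_3|  [with X_4=8, X_3=-2]  = 10

10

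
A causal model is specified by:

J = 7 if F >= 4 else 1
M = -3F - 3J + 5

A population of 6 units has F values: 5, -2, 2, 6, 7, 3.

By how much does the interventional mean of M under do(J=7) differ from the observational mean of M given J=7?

The intervention sets J=7 in all 6 units regardless of F. Recomputing M per unit gives -31, -10, -22, -34, -37, -25; average -26.5.
Observing J=7 restricts to units where J's equation naturally yields 7: F ∈ {5, 6, 7}. In that subpopulation M = -31, -34, -37, mean -34.
Difference = -26.5 − (-34) = 7.5.

7.5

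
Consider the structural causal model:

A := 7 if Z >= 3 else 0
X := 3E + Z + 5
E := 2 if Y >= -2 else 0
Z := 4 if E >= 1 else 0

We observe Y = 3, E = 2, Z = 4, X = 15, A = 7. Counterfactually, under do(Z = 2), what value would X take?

13

The intervention breaks the incoming arrows to Z: Z := 4 if E >= 1 else 0 no longer applies, and Z = 2.
E = 2 if Y >= -2 else 0  [with Y=3]  = 2
X = 3E + Z + 5  [with E=2, Z=2]  = 13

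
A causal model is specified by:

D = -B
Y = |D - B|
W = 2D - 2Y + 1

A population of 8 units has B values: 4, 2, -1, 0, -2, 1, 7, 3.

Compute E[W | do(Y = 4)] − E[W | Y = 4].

-3.5

Under do(Y=4), Y's equation is replaced by Y=4 for every unit. Per-unit W: -15, -11, -5, -7, -3, -9, -21, -13. Mean = -10.5.
E[W|Y=4] averages over only the 2 units with Y=4 (B = 2, -2): W = -11, -3, mean -7.
Difference = -10.5 − (-7) = -3.5.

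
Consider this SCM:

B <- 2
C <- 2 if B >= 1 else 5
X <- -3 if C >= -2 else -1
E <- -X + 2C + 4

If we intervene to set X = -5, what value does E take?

13

The intervention breaks the incoming arrows to X: X <- -3 if C >= -2 else -1 no longer applies, and X = -5.
C = 2 if B >= 1 else 5  [with B=2]  = 2
E = -X + 2C + 4  [with X=-5, C=2]  = 13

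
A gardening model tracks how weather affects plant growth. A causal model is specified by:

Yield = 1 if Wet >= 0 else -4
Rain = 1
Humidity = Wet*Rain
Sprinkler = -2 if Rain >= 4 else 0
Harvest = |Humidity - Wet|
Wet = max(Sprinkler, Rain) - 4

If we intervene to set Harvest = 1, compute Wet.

do(Harvest=1) replaces the equation Harvest = |Humidity - Wet| with the constant Harvest = 1.
Wet is not downstream of the intervention, so its value is determined by the original equations.
Sprinkler = -2 if Rain >= 4 else 0  [with Rain=1]  = 0
Wet = max(Sprinkler, Rain) - 4  [with Sprinkler=0, Rain=1]  = -3

-3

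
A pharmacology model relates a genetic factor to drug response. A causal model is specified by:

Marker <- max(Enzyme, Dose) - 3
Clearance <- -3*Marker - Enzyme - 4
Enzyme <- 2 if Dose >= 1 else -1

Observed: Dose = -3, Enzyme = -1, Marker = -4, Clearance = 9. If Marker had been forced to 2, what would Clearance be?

The intervention breaks the incoming arrows to Marker: Marker <- max(Enzyme, Dose) - 3 no longer applies, and Marker = 2.
Enzyme = 2 if Dose >= 1 else -1  [with Dose=-3]  = -1
Clearance = -3*Marker - Enzyme - 4  [with Marker=2, Enzyme=-1]  = -9

-9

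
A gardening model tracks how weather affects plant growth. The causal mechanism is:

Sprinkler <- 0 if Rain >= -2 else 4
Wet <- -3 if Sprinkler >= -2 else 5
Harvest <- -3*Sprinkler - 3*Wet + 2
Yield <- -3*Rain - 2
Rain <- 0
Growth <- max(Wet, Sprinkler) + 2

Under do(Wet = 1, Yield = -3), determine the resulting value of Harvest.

-1

Setting Wet = 1, Yield = -3 by intervention discards those variables' equations.
Sprinkler = 0 if Rain >= -2 else 4  [with Rain=0]  = 0
Harvest = -3*Sprinkler - 3*Wet + 2  [with Sprinkler=0, Wet=1]  = -1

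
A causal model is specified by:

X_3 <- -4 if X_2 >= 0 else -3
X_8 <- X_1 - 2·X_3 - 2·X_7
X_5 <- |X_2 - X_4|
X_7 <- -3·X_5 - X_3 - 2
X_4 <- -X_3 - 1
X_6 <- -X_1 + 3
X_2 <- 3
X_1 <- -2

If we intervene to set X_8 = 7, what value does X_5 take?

do(X_8=7) replaces the equation X_8 <- X_1 - 2·X_3 - 2·X_7 with the constant X_8 = 7.
X_5 is not downstream of the intervention, so its value is determined by the original equations.
X_3 = -4 if X_2 >= 0 else -3  [with X_2=3]  = -4
X_4 = -X_3 - 1  [with X_3=-4]  = 3
X_5 = |X_2 - X_4|  [with X_2=3, X_4=3]  = 0

0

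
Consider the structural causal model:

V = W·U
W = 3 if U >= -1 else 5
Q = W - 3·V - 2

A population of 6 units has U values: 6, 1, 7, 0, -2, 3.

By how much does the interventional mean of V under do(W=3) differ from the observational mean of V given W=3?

The intervention sets W=3 in all 6 units regardless of U. Recomputing V per unit gives 18, 3, 21, 0, -6, 9; average 7.5.
Observing W=3 restricts to units where W's equation naturally yields 3: U ∈ {6, 1, 7, 0, 3}. In that subpopulation V = 18, 3, 21, 0, 9, mean 10.2.
Difference = 7.5 − 10.2 = -2.7.

-2.7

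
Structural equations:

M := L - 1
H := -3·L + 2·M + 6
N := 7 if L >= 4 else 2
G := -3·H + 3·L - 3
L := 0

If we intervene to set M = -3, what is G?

-3

do(M=-3) replaces the equation M := L - 1 with the constant M = -3.
H = -3·L + 2·M + 6  [with L=0, M=-3]  = 0
G = -3·H + 3·L - 3  [with H=0, L=0]  = -3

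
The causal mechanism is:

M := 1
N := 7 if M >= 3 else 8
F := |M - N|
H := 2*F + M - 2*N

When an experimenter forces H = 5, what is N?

8

The intervention breaks the incoming arrows to H: H := 2*F + M - 2*N no longer applies, and H = 5.
Since N is not a descendant of the intervened variable, it is unaffected.
N = 7 if M >= 3 else 8  [with M=1]  = 8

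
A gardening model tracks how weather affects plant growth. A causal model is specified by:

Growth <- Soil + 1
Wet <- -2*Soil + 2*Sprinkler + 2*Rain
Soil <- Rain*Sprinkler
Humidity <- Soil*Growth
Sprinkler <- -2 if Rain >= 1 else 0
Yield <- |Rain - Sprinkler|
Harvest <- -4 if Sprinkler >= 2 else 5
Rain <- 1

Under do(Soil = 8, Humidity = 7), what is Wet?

Setting Soil = 8, Humidity = 7 by intervention discards those variables' equations.
Sprinkler = -2 if Rain >= 1 else 0  [with Rain=1]  = -2
Wet = -2*Soil + 2*Sprinkler + 2*Rain  [with Soil=8, Sprinkler=-2, Rain=1]  = -18

-18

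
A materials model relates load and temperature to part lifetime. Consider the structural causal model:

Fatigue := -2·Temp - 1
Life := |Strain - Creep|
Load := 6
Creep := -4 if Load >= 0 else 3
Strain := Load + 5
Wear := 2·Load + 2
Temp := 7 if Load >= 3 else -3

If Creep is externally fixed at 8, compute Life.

3

The intervention breaks the incoming arrows to Creep: Creep := -4 if Load >= 0 else 3 no longer applies, and Creep = 8.
Strain = Load + 5  [with Load=6]  = 11
Life = |Strain - Creep|  [with Strain=11, Creep=8]  = 3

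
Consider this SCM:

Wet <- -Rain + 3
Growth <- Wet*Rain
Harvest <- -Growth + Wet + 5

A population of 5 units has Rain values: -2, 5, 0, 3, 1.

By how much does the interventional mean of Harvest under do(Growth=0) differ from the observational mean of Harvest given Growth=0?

0.1

do(Growth=0) breaks Growth's dependence on Rain. With Growth=0 fixed, Harvest across the units is 10, 3, 8, 5, 7, mean 6.6.
E[Harvest|Growth=0] averages over only the 2 units with Growth=0 (Rain = 0, 3): Harvest = 8, 5, mean 6.5.
Difference = 6.6 − 6.5 = 0.1.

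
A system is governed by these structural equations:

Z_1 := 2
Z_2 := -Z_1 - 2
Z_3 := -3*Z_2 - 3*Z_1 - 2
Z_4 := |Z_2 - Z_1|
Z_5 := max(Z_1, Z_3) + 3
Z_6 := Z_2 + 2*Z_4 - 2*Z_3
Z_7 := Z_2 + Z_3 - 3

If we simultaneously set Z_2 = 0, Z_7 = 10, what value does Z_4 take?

Under do(Z_2 = 0, Z_7 = 10), each intervened variable's structural equation is replaced by its fixed value.
Z_4 = |Z_2 - Z_1|  [with Z_2=0, Z_1=2]  = 2

2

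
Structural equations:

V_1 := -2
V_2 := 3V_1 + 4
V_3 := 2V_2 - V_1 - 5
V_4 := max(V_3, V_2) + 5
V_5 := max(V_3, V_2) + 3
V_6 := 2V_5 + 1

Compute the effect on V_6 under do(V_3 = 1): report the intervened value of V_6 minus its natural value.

The intervention breaks the incoming arrows to V_3: V_3 := 2V_2 - V_1 - 5 no longer applies, and V_3 = 1.
V_2 = 3V_1 + 4  [with V_1=-2]  = -2
V_5 = max(V_3, V_2) + 3  [with V_3=1, V_2=-2]  = 4
V_6 = 2V_5 + 1  [with V_5=4]  = 9
Without intervention: V_2 = 3V_1 + 4  [with V_1=-2]  = -2; V_3 = 2V_2 - V_1 - 5  [with V_2=-2, V_1=-2]  = -7; V_5 = max(V_3, V_2) + 3  [with V_3=-7, V_2=-2]  = 1; V_6 = 2V_5 + 1  [with V_5=1]  = 3.
Change = 9 − 3 = 6.

6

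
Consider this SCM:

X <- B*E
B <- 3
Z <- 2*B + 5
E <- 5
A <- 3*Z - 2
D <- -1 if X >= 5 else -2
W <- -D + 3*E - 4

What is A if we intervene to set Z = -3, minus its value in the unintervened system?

-42

The intervention breaks the incoming arrows to Z: Z <- 2*B + 5 no longer applies, and Z = -3.
A = 3*Z - 2  [with Z=-3]  = -11
Without intervention: Z = 2*B + 5  [with B=3]  = 11; A = 3*Z - 2  [with Z=11]  = 31.
Change = -11 − 31 = -42.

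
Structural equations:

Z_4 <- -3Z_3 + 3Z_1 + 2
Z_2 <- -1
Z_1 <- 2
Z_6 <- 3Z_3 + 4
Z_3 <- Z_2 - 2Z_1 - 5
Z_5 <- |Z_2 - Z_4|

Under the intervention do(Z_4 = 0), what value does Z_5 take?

1

Intervening sets Z_4 = 0 and removes its equation (Z_4 <- -3Z_3 + 3Z_1 + 2).
Z_5 = |Z_2 - Z_4|  [with Z_2=-1, Z_4=0]  = 1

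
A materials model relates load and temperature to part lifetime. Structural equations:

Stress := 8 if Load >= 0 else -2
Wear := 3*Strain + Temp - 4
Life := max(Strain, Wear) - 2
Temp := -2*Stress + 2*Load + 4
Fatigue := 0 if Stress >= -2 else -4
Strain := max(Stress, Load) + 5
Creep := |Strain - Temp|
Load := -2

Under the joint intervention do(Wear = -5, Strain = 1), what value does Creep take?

3

Under do(Wear = -5, Strain = 1), each intervened variable's structural equation is replaced by its fixed value.
Stress = 8 if Load >= 0 else -2  [with Load=-2]  = -2
Temp = -2*Stress + 2*Load + 4  [with Stress=-2, Load=-2]  = 4
Creep = |Strain - Temp|  [with Strain=1, Temp=4]  = 3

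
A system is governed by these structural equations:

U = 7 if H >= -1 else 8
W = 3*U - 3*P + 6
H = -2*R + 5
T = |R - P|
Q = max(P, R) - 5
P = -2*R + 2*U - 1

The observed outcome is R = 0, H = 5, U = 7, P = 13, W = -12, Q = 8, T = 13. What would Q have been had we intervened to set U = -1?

-5

The intervention breaks the incoming arrows to U: U = 7 if H >= -1 else 8 no longer applies, and U = -1.
P = -2*R + 2*U - 1  [with R=0, U=-1]  = -3
Q = max(P, R) - 5  [with P=-3, R=0]  = -5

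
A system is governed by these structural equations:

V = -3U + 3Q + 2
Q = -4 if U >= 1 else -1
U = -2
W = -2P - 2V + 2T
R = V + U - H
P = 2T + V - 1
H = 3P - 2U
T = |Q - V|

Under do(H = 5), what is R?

-2

Intervening sets H = 5 and removes its equation (H = 3P - 2U).
Q = -4 if U >= 1 else -1  [with U=-2]  = -1
V = -3U + 3Q + 2  [with U=-2, Q=-1]  = 5
R = V + U - H  [with V=5, U=-2, H=5]  = -2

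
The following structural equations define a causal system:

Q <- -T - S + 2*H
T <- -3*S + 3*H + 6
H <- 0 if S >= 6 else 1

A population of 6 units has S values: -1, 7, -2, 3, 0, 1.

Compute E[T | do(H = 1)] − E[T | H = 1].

The intervention sets H=1 in all 6 units regardless of S. Recomputing T per unit gives 12, -12, 15, 0, 9, 6; average 5.
E[T|H=1] averages over only the 5 units with H=1 (S = -1, -2, 3, 0, 1): T = 12, 15, 0, 9, 6, mean 8.4.
Difference = 5 − 8.4 = -3.4.

-3.4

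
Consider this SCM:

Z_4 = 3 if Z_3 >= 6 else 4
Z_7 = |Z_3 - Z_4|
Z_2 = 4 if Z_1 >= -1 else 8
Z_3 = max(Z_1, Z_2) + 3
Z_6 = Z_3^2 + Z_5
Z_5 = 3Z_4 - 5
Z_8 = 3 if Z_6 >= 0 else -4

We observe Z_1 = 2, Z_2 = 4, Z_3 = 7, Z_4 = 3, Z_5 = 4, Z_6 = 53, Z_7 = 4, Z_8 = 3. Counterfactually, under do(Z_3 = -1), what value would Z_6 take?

8

The intervention breaks the incoming arrows to Z_3: Z_3 = max(Z_1, Z_2) + 3 no longer applies, and Z_3 = -1.
Z_4 = 3 if Z_3 >= 6 else 4  [with Z_3=-1]  = 4
Z_5 = 3Z_4 - 5  [with Z_4=4]  = 7
Z_6 = Z_3^2 + Z_5  [with Z_3=-1, Z_5=7]  = 8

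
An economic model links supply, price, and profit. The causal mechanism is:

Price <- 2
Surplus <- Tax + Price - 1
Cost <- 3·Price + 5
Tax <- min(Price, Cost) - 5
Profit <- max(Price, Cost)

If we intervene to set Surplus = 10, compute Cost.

11

Under do(Surplus=10), the mechanism Surplus <- Tax + Price - 1 is discarded; Surplus is fixed at 10.
No directed path runs from Surplus to Cost, so Cost keeps its natural value.
Cost = 3·Price + 5  [with Price=2]  = 11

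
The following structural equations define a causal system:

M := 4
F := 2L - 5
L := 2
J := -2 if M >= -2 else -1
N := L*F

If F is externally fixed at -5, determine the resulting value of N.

-10

The intervention breaks the incoming arrows to F: F := 2L - 5 no longer applies, and F = -5.
N = L*F  [with L=2, F=-5]  = -10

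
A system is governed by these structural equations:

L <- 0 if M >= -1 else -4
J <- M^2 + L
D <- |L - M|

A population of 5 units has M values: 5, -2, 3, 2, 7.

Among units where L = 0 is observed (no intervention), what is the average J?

Conditioning on L=0 selects the 4 unit(s) with M ∈ {5, 3, 2, 7}. Their J values: 25, 9, 4, 49. Mean = 21.75.

21.75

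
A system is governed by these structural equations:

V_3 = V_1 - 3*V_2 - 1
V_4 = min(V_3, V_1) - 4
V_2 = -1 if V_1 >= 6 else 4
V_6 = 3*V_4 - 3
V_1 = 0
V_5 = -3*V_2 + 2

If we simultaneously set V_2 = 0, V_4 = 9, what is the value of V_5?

Setting V_2 = 0, V_4 = 9 by intervention discards those variables' equations.
V_5 = -3*V_2 + 2  [with V_2=0]  = 2

2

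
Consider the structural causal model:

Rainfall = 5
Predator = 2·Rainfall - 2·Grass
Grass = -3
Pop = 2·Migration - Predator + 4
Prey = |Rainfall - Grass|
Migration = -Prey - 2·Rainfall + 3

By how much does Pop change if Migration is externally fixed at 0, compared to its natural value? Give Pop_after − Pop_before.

The intervention breaks the incoming arrows to Migration: Migration = -Prey - 2·Rainfall + 3 no longer applies, and Migration = 0.
Predator = 2·Rainfall - 2·Grass  [with Rainfall=5, Grass=-3]  = 16
Pop = 2·Migration - Predator + 4  [with Migration=0, Predator=16]  = -12
Without intervention: Prey = |Rainfall - Grass|  [with Rainfall=5, Grass=-3]  = 8; Predator = 2·Rainfall - 2·Grass  [with Rainfall=5, Grass=-3]  = 16; Migration = -Prey - 2·Rainfall + 3  [with Prey=8, Rainfall=5]  = -15; Pop = 2·Migration - Predator + 4  [with Migration=-15, Predator=16]  = -42.
Change = -12 − (-42) = 30.

30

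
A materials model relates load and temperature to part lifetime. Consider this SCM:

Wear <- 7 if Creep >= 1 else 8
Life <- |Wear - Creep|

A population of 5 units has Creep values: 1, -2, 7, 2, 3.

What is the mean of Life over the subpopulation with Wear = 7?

E[Life|Wear=7] averages over only the 4 units with Wear=7 (Creep = 1, 7, 2, 3): Life = 6, 0, 5, 4, mean 3.75.

3.75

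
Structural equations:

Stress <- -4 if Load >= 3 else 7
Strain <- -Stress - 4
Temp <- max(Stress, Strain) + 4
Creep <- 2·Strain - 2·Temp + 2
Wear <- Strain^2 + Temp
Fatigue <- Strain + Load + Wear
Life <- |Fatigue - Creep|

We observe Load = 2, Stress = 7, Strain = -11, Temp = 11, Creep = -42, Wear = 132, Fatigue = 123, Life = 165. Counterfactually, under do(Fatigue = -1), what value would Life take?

do(Fatigue=-1) replaces the equation Fatigue <- Strain + Load + Wear with the constant Fatigue = -1.
Stress = -4 if Load >= 3 else 7  [with Load=2]  = 7
Strain = -Stress - 4  [with Stress=7]  = -11
Temp = max(Stress, Strain) + 4  [with Stress=7, Strain=-11]  = 11
Creep = 2·Strain - 2·Temp + 2  [with Strain=-11, Temp=11]  = -42
Life = |Fatigue - Creep|  [with Fatigue=-1, Creep=-42]  = 41

41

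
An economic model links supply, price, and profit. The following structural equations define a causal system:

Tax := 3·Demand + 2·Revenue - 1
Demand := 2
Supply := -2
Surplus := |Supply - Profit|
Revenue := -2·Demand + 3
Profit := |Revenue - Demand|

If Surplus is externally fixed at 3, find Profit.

do(Surplus=3) replaces the equation Surplus := |Supply - Profit| with the constant Surplus = 3.
Since Profit is not a descendant of the intervened variable, it is unaffected.
Revenue = -2·Demand + 3  [with Demand=2]  = -1
Profit = |Revenue - Demand|  [with Revenue=-1, Demand=2]  = 3

3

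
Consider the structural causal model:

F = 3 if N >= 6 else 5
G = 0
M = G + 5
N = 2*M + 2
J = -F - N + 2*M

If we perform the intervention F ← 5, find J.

-7

Intervening sets F = 5 and removes its equation (F = 3 if N >= 6 else 5).
M = G + 5  [with G=0]  = 5
N = 2*M + 2  [with M=5]  = 12
J = -F - N + 2*M  [with F=5, N=12, M=5]  = -7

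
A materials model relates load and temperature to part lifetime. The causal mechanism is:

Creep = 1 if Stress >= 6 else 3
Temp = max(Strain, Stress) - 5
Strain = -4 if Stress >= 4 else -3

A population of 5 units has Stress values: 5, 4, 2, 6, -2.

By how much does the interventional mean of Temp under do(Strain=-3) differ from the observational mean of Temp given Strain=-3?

3

do(Strain=-3) breaks Strain's dependence on Stress. With Strain=-3 fixed, Temp across the units is 0, -1, -3, 1, -7, mean -2.
Conditioning on Strain=-3 selects the 2 unit(s) with Stress ∈ {2, -2}. Their Temp values: -3, -7. Mean = -5.
Difference = -2 − (-5) = 3.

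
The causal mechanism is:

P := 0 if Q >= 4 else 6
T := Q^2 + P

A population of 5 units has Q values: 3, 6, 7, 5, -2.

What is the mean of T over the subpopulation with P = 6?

Conditioning on P=6 selects the 2 unit(s) with Q ∈ {3, -2}. Their T values: 15, 10. Mean = 12.5.

12.5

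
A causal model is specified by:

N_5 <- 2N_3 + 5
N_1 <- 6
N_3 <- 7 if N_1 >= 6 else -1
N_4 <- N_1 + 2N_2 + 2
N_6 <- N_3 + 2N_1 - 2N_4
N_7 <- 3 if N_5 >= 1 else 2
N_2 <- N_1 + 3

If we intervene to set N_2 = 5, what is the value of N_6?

Under do(N_2=5), the mechanism N_2 <- N_1 + 3 is discarded; N_2 is fixed at 5.
N_3 = 7 if N_1 >= 6 else -1  [with N_1=6]  = 7
N_4 = N_1 + 2N_2 + 2  [with N_1=6, N_2=5]  = 18
N_6 = N_3 + 2N_1 - 2N_4  [with N_3=7, N_1=6, N_4=18]  = -17

-17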